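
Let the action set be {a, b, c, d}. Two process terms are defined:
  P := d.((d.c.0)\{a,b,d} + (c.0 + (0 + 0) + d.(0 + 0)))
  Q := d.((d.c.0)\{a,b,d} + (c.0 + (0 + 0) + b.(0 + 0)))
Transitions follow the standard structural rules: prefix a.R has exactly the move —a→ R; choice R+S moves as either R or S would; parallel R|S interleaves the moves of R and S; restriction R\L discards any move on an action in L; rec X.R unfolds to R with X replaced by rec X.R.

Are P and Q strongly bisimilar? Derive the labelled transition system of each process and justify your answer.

Reachable graph of P (4 states):
  m0 = d.((d.c.0)\{a,b,d} + (c.0 + (0 + 0) + d.(0 + 0))) has moves —d→ m1
  m1 = (d.c.0)\{a,b,d} + (c.0 + (0 + 0) + d.(0 + 0)) has moves —c→ m2, —d→ m3
  m2 = 0 has moves ·
  m3 = 0 + 0 has moves ·
Reachable graph of Q (4 states):
  n0 = d.((d.c.0)\{a,b,d} + (c.0 + (0 + 0) + b.(0 + 0))) has moves —d→ n1
  n1 = (d.c.0)\{a,b,d} + (c.0 + (0 + 0) + b.(0 + 0)) has moves —b→ n2, —c→ n3
  n2 = 0 + 0 has moves ·
  n3 = 0 has moves ·
Partition-refinement fixed point:
  B0 = {m0}
  B1 = {m1}
  B2 = {m2, m3, n2, n3}
  B3 = {n0}
  B4 = {n1}
m0 ∈ B0, n0 ∈ B3 → different blocks

NO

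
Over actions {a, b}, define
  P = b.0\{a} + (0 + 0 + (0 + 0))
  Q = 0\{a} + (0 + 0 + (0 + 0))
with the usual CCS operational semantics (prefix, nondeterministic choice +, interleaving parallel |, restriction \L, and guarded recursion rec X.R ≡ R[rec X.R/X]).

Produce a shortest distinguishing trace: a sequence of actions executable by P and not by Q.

b

Reachable graph of P (2 states):
  p0 = b.0\{a} + (0 + 0 + (0 + 0)) | —b→ p1
  p1 = 0\{a} | ∅
Reachable graph of Q (1 states):
  q0 = 0\{a} + (0 + 0 + (0 + 0)) | ∅
Run σ = ⟨b⟩ on P: start {p0}
  after b @ step 1: {p1}
  — P admits the full trace.
Run σ = ⟨b⟩ on Q: start {q0}
  after b @ step 1: no successor for Q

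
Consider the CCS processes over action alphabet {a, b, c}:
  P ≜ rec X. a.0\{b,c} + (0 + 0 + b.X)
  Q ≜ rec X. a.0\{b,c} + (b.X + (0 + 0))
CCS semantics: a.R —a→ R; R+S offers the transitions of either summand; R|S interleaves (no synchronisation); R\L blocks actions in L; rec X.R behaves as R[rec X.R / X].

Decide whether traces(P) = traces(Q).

LTS(P): 2 reachable states
  s0 = rec X. a.0\{b,c} + (0 + 0 + b.X) → -a-> s1, -b-> s0
  s1 = 0\{b,c} → stopped
LTS(Q): 2 reachable states
  t0 = rec X. a.0\{b,c} + (b.X + (0 + 0)) → -a-> t1, -b-> t0
  t1 = 0\{b,c} → stopped
Partition-refinement fixed point:
  B0 = {s0, t0}
  B1 = {s1, t1}
s0 ∈ B0, t0 ∈ B0 → same block
Bisimilar ⇒ trace-equivalent.

YES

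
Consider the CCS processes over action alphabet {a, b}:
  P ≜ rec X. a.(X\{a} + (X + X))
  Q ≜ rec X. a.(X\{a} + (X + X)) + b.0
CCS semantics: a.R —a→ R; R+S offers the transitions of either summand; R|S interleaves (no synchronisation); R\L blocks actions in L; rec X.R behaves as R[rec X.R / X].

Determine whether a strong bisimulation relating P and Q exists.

NO

Reachable graph of P (2 states):
  p0 = rec X. a.(X\{a} + (X + X)) has moves -a-> p1
  p1 = (rec X. a.(X\{a} + (X + X)))\{a} + ((rec X. a.(X\{a} + (X + X))) + (rec X. a.(X\{a} + (X + X)))) has moves -a-> p1
Reachable graph of Q (4 states):
  q0 = rec X. a.(X\{a} + (X + X)) + b.0 has moves -a-> q1, -b-> q2
  q1 = (rec X. a.(X\{a} + (X + X)) + b.0)\{a} + ((rec X. a.(X\{a} + (X + X)) + b.0) + (rec X. a.(X\{a} + (X + X)) + b.0)) has moves -a-> q1, -b-> q2, -b-> q3
  q2 = 0 has moves ·
  q3 = 0\{a} has moves ·
Bisimilarity quotient blocks:
  B0 = {p0, p1}
  B1 = {q0, q1}
  B2 = {q2, q3}
p0 ∈ B0, q0 ∈ B1 → different blocks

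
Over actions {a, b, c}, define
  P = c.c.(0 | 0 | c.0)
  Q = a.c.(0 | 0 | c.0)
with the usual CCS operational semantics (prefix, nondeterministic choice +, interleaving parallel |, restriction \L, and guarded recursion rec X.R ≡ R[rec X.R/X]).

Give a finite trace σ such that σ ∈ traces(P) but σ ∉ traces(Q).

c

LTS(P): 4 reachable states
  p0 = c.c.(0 | 0 | c.0) has moves --c--▸ p1
  p1 = c.(0 | 0 | c.0) has moves --c--▸ p2
  p2 = 0 | 0 | c.0 has moves --c--▸ p3
  p3 = 0 | 0 | 0 has moves stopped
LTS(Q): 4 reachable states
  q0 = a.c.(0 | 0 | c.0) has moves --a--▸ q1
  q1 = c.(0 | 0 | c.0) has moves --c--▸ q2
  q2 = 0 | 0 | c.0 has moves --c--▸ q3
  q3 = 0 | 0 | 0 has moves stopped
Run σ = ⟨c⟩ on P: start {p0}
  step 1 (c): {p1}
  ✓ P
Run σ = ⟨c⟩ on Q: start {q0}
  step 1 (c): no successor for Q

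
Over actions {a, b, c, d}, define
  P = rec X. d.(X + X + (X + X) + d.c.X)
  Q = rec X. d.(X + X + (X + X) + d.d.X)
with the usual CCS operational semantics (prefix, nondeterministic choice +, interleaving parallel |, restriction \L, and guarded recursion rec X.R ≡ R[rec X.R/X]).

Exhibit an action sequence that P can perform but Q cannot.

Reachable graph of P (3 states):
  p0 = rec X. d.(X + X + (X + X) + d.c.X) → —d→ p1
  p1 = (rec X. d.(X + X + (X + X) + d.c.X)) + (rec X. d.(X + X + (X + X) + d.c.X)) + ((rec X. d.(X + X + (X + X) + d.c.X)) + (rec X. d.(X + X + (X + X) + d.c.X))) + d.c.(rec X. d.(X + X + (X + X) + d.c.X)) → —d→ p1, —d→ p2
  p2 = c.(rec X. d.(X + X + (X + X) + d.c.X)) → —c→ p0
Reachable graph of Q (3 states):
  q0 = rec X. d.(X + X + (X + X) + d.d.X) → —d→ q1
  q1 = (rec X. d.(X + X + (X + X) + d.d.X)) + (rec X. d.(X + X + (X + X) + d.d.X)) + ((rec X. d.(X + X + (X + X) + d.d.X)) + (rec X. d.(X + X + (X + X) + d.d.X))) + d.d.(rec X. d.(X + X + (X + X) + d.d.X)) → —d→ q1, —d→ q2
  q2 = d.(rec X. d.(X + X + (X + X) + d.d.X)) → —d→ q0
Executing ddc from P (initial set {p0}):
  after d @ step 1: {p1}
  after d @ step 2: {p1, p2}
  after c @ step 3: {p0}
  P completes σ.
Executing ddc from Q (initial set {q0}):
  after d @ step 1: {q1}
  after d @ step 2: {q1, q2}
  after c @ step 3: ∅ (Q stuck)

ddc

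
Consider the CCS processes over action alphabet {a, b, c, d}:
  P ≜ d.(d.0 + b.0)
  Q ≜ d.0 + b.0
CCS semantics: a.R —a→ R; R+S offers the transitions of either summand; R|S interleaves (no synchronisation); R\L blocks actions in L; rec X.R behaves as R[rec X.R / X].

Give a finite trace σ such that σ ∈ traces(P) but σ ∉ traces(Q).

db

LTS(P): 3 reachable states
  s0 = d.(d.0 + b.0) :: --d--▸ s1
  s1 = d.0 + b.0 :: --b--▸ s2, --d--▸ s2
  s2 = 0 :: ·
LTS(Q): 2 reachable states
  t0 = d.0 + b.0 :: --b--▸ t1, --d--▸ t1
  t1 = 0 :: ·
Executing db from P (initial set {s0}):
  after d @ step 1: {s1}
  after b @ step 2: {s2}
  — P admits the full trace.
Executing db from Q (initial set {t0}):
  after d @ step 1: {t1}
  after b @ step 2: ∅  — Q cannot continue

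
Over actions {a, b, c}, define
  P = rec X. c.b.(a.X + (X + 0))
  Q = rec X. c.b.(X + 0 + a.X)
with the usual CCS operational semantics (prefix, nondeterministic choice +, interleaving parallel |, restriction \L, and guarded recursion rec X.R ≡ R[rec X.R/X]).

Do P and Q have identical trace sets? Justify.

trace-equivalent

Reachable graph of P (3 states):
  u0 = rec X. c.b.(a.X + (X + 0)) → -c-> u1
  u1 = b.(a.(rec X. c.b.(a.X + (X + 0))) + ((rec X. c.b.(a.X + (X + 0))) + 0)) → -b-> u2
  u2 = a.(rec X. c.b.(a.X + (X + 0))) + ((rec X. c.b.(a.X + (X + 0))) + 0) → -a-> u0, -c-> u1
Reachable graph of Q (3 states):
  v0 = rec X. c.b.(X + 0 + a.X) → -c-> v1
  v1 = b.((rec X. c.b.(X + 0 + a.X)) + 0 + a.(rec X. c.b.(X + 0 + a.X))) → -b-> v2
  v2 = (rec X. c.b.(X + 0 + a.X)) + 0 + a.(rec X. c.b.(X + 0 + a.X)) → -a-> v0, -c-> v1
Bisimilarity quotient blocks:
  B0 = {u0, v0}
  B1 = {u1, v1}
  B2 = {u2, v2}
u0 ∈ B0, v0 ∈ B0 → same block
Bisimilar ⇒ trace-equivalent.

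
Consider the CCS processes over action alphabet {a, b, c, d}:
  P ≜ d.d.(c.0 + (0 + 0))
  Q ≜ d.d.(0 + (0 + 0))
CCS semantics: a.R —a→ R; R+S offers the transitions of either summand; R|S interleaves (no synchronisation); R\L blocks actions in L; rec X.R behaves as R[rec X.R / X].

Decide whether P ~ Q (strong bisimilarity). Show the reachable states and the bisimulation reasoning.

P's transition system — 4 states:
  u0 = d.d.(c.0 + (0 + 0)) has moves ··d··> u1
  u1 = d.(c.0 + (0 + 0)) has moves ··d··> u2
  u2 = c.0 + (0 + 0) has moves ··c··> u3
  u3 = 0 has moves deadlocked
Q's transition system — 3 states:
  v0 = d.d.(0 + (0 + 0)) has moves ··d··> v1
  v1 = d.(0 + (0 + 0)) has moves ··d··> v2
  v2 = 0 + (0 + 0) has moves deadlocked
Coarsest stable partition (strong bisimilarity classes):
  B0 = {u0}
  B1 = {u1}
  B2 = {u2}
  B3 = {u3, v2}
  B4 = {v0}
  B5 = {v1}
u0 ∈ B0, v0 ∈ B4 → different blocks

P ≁ Q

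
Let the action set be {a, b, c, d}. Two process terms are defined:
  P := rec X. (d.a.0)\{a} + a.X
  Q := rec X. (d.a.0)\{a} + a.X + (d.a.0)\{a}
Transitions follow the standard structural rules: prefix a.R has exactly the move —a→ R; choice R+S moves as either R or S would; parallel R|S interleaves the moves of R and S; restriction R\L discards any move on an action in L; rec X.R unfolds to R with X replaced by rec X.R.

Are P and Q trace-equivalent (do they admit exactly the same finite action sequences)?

Reachable graph of P (2 states):
  u0 = rec X. (d.a.0)\{a} + a.X has moves --a--▸ u0, --d--▸ u1
  u1 = (a.0)\{a} has moves (no moves)
Reachable graph of Q (2 states):
  v0 = rec X. (d.a.0)\{a} + a.X + (d.a.0)\{a} has moves --a--▸ v0, --d--▸ v1
  v1 = (a.0)\{a} has moves (no moves)
Coarsest stable partition (strong bisimilarity classes):
  B0 = {u0, v0}
  B1 = {u1, v1}
u0 ∈ B0, v0 ∈ B0 → same block
Bisimilar ⇒ trace-equivalent.

trace-equivalent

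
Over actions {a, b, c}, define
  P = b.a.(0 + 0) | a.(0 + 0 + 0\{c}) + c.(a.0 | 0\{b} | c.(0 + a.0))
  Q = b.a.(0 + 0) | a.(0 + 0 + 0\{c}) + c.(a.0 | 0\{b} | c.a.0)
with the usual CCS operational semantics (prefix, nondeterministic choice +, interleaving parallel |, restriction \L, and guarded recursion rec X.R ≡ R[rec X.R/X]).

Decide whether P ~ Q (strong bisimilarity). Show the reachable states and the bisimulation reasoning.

bisimilar

P's transition system — 12 states:
  m0 = b.a.(0 + 0) | a.(0 + 0 + 0\{c}) + c.(a.0 | 0\{b} | c.(0 + a.0)) | --a--▸ m1, --b--▸ m2, --c--▸ m3
  m1 = b.a.(0 + 0) | (0 + 0 + 0\{c}) | --b--▸ m4
  m2 = a.(0 + 0) | a.(0 + 0 + 0\{c}) | --a--▸ m4, --a--▸ m5
  m3 = a.0 | 0\{b} | c.(0 + a.0) | --a--▸ m6, --c--▸ m7
  m4 = a.(0 + 0) | (0 + 0 + 0\{c}) | --a--▸ m8
  m5 = (0 + 0) | a.(0 + 0 + 0\{c}) | --a--▸ m8
  m6 = 0 | 0\{b} | c.(0 + a.0) | --c--▸ m9
  m7 = a.0 | 0\{b} | (0 + a.0) | --a--▸ m10, --a--▸ m9
  m8 = (0 + 0) | (0 + 0 + 0\{c}) | (no moves)
  m9 = 0 | 0\{b} | (0 + a.0) | --a--▸ m11
  m10 = a.0 | 0\{b} | 0 | --a--▸ m11
  m11 = 0 | 0\{b} | 0 | (no moves)
Q's transition system — 12 states:
  n0 = b.a.(0 + 0) | a.(0 + 0 + 0\{c}) + c.(a.0 | 0\{b} | c.a.0) | --a--▸ n1, --b--▸ n2, --c--▸ n3
  n1 = b.a.(0 + 0) | (0 + 0 + 0\{c}) | --b--▸ n4
  n2 = a.(0 + 0) | a.(0 + 0 + 0\{c}) | --a--▸ n4, --a--▸ n5
  n3 = a.0 | 0\{b} | c.a.0 | --a--▸ n6, --c--▸ n7
  n4 = a.(0 + 0) | (0 + 0 + 0\{c}) | --a--▸ n8
  n5 = (0 + 0) | a.(0 + 0 + 0\{c}) | --a--▸ n8
  n6 = 0 | 0\{b} | c.a.0 | --c--▸ n9
  n7 = a.0 | 0\{b} | a.0 | --a--▸ n10, --a--▸ n9
  n8 = (0 + 0) | (0 + 0 + 0\{c}) | (no moves)
  n9 = 0 | 0\{b} | a.0 | --a--▸ n11
  n10 = a.0 | 0\{b} | 0 | --a--▸ n11
  n11 = 0 | 0\{b} | 0 | (no moves)
Partition-refinement fixed point:
  B0 = {m0, n0}
  B1 = {m1, n1}
  B2 = {m10, m4, m5, m9, n10, n4, n5, n9}
  B3 = {m11, m8, n11, n8}
  B4 = {m3, n3}
  B5 = {m6, n6}
  B6 = {m2, m7, n2, n7}
m0 ∈ B0, n0 ∈ B0 → same block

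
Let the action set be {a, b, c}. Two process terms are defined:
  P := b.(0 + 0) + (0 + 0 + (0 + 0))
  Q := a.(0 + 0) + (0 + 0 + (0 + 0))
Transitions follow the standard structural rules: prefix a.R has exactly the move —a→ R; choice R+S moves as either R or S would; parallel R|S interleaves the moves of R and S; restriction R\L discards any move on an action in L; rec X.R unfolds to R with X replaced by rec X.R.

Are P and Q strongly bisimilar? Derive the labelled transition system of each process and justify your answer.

LTS(P): 2 reachable states
  s0 = b.(0 + 0) + (0 + 0 + (0 + 0)) → —b→ s1
  s1 = 0 + 0 → deadlocked
LTS(Q): 2 reachable states
  t0 = a.(0 + 0) + (0 + 0 + (0 + 0)) → —a→ t1
  t1 = 0 + 0 → deadlocked
Partition-refinement fixed point:
  B0 = {s0}
  B1 = {s1, t1}
  B2 = {t0}
s0 ∈ B0, t0 ∈ B2 → different blocks

P ≁ Q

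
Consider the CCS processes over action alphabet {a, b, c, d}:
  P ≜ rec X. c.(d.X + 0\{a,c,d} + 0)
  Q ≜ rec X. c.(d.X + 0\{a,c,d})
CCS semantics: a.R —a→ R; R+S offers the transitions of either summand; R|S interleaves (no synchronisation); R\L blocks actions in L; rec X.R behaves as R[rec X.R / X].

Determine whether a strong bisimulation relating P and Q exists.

Reachable graph of P (2 states):
  u0 = rec X. c.(d.X + 0\{a,c,d} + 0) | —c→ u1
  u1 = d.(rec X. c.(d.X + 0\{a,c,d} + 0)) + 0\{a,c,d} + 0 | —d→ u0
Reachable graph of Q (2 states):
  v0 = rec X. c.(d.X + 0\{a,c,d}) | —c→ v1
  v1 = d.(rec X. c.(d.X + 0\{a,c,d})) + 0\{a,c,d} | —d→ v0
Coarsest stable partition (strong bisimilarity classes):
  B0 = {u0, v0}
  B1 = {u1, v1}
u0 ∈ B0, v0 ∈ B0 → same block

bisimilar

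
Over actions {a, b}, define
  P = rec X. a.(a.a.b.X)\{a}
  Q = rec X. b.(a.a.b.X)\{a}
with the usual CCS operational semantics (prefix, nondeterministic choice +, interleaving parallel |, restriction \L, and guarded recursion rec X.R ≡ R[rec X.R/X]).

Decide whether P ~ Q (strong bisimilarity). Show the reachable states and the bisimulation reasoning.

P ≁ Q

Reachable graph of P (2 states):
  m0 = rec X. a.(a.a.b.X)\{a} → --a--▸ m1
  m1 = (a.a.b.(rec X. a.(a.a.b.X)\{a}))\{a} → deadlocked
Reachable graph of Q (2 states):
  n0 = rec X. b.(a.a.b.X)\{a} → --b--▸ n1
  n1 = (a.a.b.(rec X. b.(a.a.b.X)\{a}))\{a} → deadlocked
Bisimilarity quotient blocks:
  B0 = {m0}
  B1 = {m1, n1}
  B2 = {n0}
m0 ∈ B0, n0 ∈ B2 → different blocks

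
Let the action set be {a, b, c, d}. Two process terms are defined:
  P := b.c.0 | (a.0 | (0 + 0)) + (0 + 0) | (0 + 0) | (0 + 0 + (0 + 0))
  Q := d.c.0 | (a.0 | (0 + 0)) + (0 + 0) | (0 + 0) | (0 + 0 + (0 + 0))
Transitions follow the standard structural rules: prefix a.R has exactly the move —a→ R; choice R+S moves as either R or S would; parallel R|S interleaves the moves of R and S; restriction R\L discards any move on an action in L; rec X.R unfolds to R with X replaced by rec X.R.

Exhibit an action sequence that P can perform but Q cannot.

b

LTS(P): 6 reachable states
  p0 = b.c.0 | (a.0 | (0 + 0)) + (0 + 0) | (0 + 0) | (0 + 0 + (0 + 0)) :: —a→ p1, —b→ p2
  p1 = b.c.0 | (0 | (0 + 0)) :: —b→ p3
  p2 = c.0 | (a.0 | (0 + 0)) :: —a→ p3, —c→ p4
  p3 = c.0 | (0 | (0 + 0)) :: —c→ p5
  p4 = 0 | (a.0 | (0 + 0)) :: —a→ p5
  p5 = 0 | (0 | (0 + 0)) :: deadlocked
LTS(Q): 6 reachable states
  q0 = d.c.0 | (a.0 | (0 + 0)) + (0 + 0) | (0 + 0) | (0 + 0 + (0 + 0)) :: —a→ q1, —d→ q2
  q1 = d.c.0 | (0 | (0 + 0)) :: —d→ q3
  q2 = c.0 | (a.0 | (0 + 0)) :: —a→ q3, —c→ q4
  q3 = c.0 | (0 | (0 + 0)) :: —c→ q5
  q4 = 0 | (a.0 | (0 + 0)) :: —a→ q5
  q5 = 0 | (0 | (0 + 0)) :: deadlocked
Executing b from P (initial set {p0}):
  step 1 (b): {p2}
  — P admits the full trace.
Executing b from Q (initial set {q0}):
  step 1 (b): ∅  — Q cannot continue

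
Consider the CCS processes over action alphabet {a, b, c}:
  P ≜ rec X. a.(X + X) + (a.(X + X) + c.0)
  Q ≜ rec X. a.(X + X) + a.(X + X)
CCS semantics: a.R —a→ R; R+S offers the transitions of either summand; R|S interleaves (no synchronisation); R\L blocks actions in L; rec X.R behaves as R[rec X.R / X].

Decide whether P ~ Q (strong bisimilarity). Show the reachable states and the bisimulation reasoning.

not bisimilar

Reachable graph of P (3 states):
  u0 = rec X. a.(X + X) + (a.(X + X) + c.0) → =a=> u1, =c=> u2
  u1 = (rec X. a.(X + X) + (a.(X + X) + c.0)) + (rec X. a.(X + X) + (a.(X + X) + c.0)) → =a=> u1, =c=> u2
  u2 = 0 → (no moves)
Reachable graph of Q (2 states):
  v0 = rec X. a.(X + X) + a.(X + X) → =a=> v1
  v1 = (rec X. a.(X + X) + a.(X + X)) + (rec X. a.(X + X) + a.(X + X)) → =a=> v1
Bisimilarity quotient blocks:
  B0 = {u0, u1}
  B1 = {u2}
  B2 = {v0, v1}
u0 ∈ B0, v0 ∈ B2 → different blocks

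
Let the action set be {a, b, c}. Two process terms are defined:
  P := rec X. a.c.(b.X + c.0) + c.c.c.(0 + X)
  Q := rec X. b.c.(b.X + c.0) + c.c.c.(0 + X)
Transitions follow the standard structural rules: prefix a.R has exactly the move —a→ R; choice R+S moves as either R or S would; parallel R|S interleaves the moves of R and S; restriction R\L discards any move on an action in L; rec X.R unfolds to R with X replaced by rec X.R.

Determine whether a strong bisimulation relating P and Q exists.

not bisimilar

LTS(P): 7 reachable states
  m0 = rec X. a.c.(b.X + c.0) + c.c.c.(0 + X) → ··a··> m1, ··c··> m2
  m1 = c.(b.(rec X. a.c.(b.X + c.0) + c.c.c.(0 + X)) + c.0) → ··c··> m3
  m2 = c.c.(0 + (rec X. a.c.(b.X + c.0) + c.c.c.(0 + X))) → ··c··> m4
  m3 = b.(rec X. a.c.(b.X + c.0) + c.c.c.(0 + X)) + c.0 → ··b··> m0, ··c··> m5
  m4 = c.(0 + (rec X. a.c.(b.X + c.0) + c.c.c.(0 + X))) → ··c··> m6
  m5 = 0 → (no moves)
  m6 = 0 + (rec X. a.c.(b.X + c.0) + c.c.c.(0 + X)) → ··a··> m1, ··c··> m2
LTS(Q): 7 reachable states
  n0 = rec X. b.c.(b.X + c.0) + c.c.c.(0 + X) → ··b··> n1, ··c··> n2
  n1 = c.(b.(rec X. b.c.(b.X + c.0) + c.c.c.(0 + X)) + c.0) → ··c··> n3
  n2 = c.c.(0 + (rec X. b.c.(b.X + c.0) + c.c.c.(0 + X))) → ··c··> n4
  n3 = b.(rec X. b.c.(b.X + c.0) + c.c.c.(0 + X)) + c.0 → ··b··> n0, ··c··> n5
  n4 = c.(0 + (rec X. b.c.(b.X + c.0) + c.c.c.(0 + X))) → ··c··> n6
  n5 = 0 → (no moves)
  n6 = 0 + (rec X. b.c.(b.X + c.0) + c.c.c.(0 + X)) → ··b··> n1, ··c··> n2
Bisimilarity quotient blocks:
  B0 = {m0, m6}
  B1 = {m2}
  B2 = {m4}
  B3 = {m1}
  B4 = {m3}
  B5 = {m5, n5}
  B6 = {n0, n6}
  B7 = {n1}
  B8 = {n3}
  B9 = {n2}
  B10 = {n4}
m0 ∈ B0, n0 ∈ B6 → different blocks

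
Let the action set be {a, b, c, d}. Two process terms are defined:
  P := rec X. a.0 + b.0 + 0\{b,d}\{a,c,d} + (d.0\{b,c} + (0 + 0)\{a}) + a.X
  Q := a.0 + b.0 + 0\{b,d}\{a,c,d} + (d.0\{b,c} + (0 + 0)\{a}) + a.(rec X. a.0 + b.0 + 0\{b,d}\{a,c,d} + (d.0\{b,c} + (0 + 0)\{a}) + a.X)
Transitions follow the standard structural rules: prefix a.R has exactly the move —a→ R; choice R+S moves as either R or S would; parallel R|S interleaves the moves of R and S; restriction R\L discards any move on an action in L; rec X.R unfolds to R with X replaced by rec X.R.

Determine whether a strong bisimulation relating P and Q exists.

P's transition system — 3 states:
  m0 = rec X. a.0 + b.0 + 0\{b,d}\{a,c,d} + (d.0\{b,c} + (0 + 0)\{a}) + a.X ⊢ ··a··> m0, ··a··> m1, ··b··> m1, ··d··> m2
  m1 = 0 ⊢ ∅
  m2 = 0\{b,c} ⊢ ∅
Q's transition system — 4 states:
  n0 = a.0 + b.0 + 0\{b,d}\{a,c,d} + (d.0\{b,c} + (0 + 0)\{a}) + a.(rec X. a.0 + b.0 + 0\{b,d}\{a,c,d} + (d.0\{b,c} + (0 + 0)\{a}) + a.X) ⊢ ··a··> n1, ··a··> n2, ··b··> n1, ··d··> n3
  n1 = 0 ⊢ ∅
  n2 = rec X. a.0 + b.0 + 0\{b,d}\{a,c,d} + (d.0\{b,c} + (0 + 0)\{a}) + a.X ⊢ ··a··> n1, ··a··> n2, ··b··> n1, ··d··> n3
  n3 = 0\{b,c} ⊢ ∅
Bisimilarity quotient blocks:
  B0 = {m0, n0, n2}
  B1 = {m1, m2, n1, n3}
m0 ∈ B0, n0 ∈ B0 → same block

bisimilar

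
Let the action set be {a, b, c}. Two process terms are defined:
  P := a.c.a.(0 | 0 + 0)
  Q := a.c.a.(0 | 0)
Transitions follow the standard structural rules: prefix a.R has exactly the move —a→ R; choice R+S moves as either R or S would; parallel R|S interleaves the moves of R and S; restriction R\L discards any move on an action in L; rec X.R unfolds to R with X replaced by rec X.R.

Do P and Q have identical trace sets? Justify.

YES

P's transition system — 4 states:
  s0 = a.c.a.(0 | 0 + 0) → -a-> s1
  s1 = c.a.(0 | 0 + 0) → -c-> s2
  s2 = a.(0 | 0 + 0) → -a-> s3
  s3 = 0 | 0 + 0 → ∅
Q's transition system — 4 states:
  t0 = a.c.a.(0 | 0) → -a-> t1
  t1 = c.a.(0 | 0) → -c-> t2
  t2 = a.(0 | 0) → -a-> t3
  t3 = 0 | 0 → ∅
Bisimilarity quotient blocks:
  B0 = {s0, t0}
  B1 = {s1, t1}
  B2 = {s2, t2}
  B3 = {s3, t3}
s0 ∈ B0, t0 ∈ B0 → same block
Bisimilar ⇒ trace-equivalent.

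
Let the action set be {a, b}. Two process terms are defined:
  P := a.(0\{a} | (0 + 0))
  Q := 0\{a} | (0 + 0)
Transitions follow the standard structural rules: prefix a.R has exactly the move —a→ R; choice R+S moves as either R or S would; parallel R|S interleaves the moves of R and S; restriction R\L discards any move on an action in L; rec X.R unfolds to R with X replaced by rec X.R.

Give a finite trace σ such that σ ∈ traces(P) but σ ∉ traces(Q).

a

Reachable graph of P (2 states):
  m0 = a.(0\{a} | (0 + 0)) → —a→ m1
  m1 = 0\{a} | (0 + 0) → ·
Reachable graph of Q (1 states):
  n0 = 0\{a} | (0 + 0) → ·
Executing a from P (initial set {m0}):
  step 1 (a): {m1}
  P completes σ.
Executing a from Q (initial set {n0}):
  step 1 (a): ∅ (Q stuck)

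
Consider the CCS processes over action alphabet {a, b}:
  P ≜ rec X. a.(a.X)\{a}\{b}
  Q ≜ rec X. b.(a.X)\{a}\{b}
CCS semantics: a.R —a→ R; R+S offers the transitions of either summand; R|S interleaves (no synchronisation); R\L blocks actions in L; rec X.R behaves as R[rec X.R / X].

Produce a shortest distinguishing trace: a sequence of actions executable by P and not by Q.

LTS(P): 2 reachable states
  m0 = rec X. a.(a.X)\{a}\{b} → —a→ m1
  m1 = (a.(rec X. a.(a.X)\{a}\{b}))\{a}\{b} → deadlocked
LTS(Q): 2 reachable states
  n0 = rec X. b.(a.X)\{a}\{b} → —b→ n1
  n1 = (a.(rec X. b.(a.X)\{a}\{b}))\{a}\{b} → deadlocked
Trace ⟨a⟩ through P, begin at {m0}:
  step 1 (a): {m1}
  — P admits the full trace.
Trace ⟨a⟩ through Q, begin at {n0}:
  step 1 (a): ∅ (Q stuck)

a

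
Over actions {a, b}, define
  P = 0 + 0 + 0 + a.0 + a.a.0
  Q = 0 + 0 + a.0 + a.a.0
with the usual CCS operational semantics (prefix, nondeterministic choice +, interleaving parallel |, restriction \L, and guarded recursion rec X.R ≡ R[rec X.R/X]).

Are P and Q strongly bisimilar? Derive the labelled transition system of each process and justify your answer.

LTS(P): 3 reachable states
  s0 = 0 + 0 + 0 + a.0 + a.a.0 | —a→ s1, —a→ s2
  s1 = 0 | ∅
  s2 = a.0 | —a→ s1
LTS(Q): 3 reachable states
  t0 = 0 + 0 + a.0 + a.a.0 | —a→ t1, —a→ t2
  t1 = 0 | ∅
  t2 = a.0 | —a→ t1
Bisimilarity quotient blocks:
  B0 = {s0, t0}
  B1 = {s1, t1}
  B2 = {s2, t2}
s0 ∈ B0, t0 ∈ B0 → same block

P ~ Q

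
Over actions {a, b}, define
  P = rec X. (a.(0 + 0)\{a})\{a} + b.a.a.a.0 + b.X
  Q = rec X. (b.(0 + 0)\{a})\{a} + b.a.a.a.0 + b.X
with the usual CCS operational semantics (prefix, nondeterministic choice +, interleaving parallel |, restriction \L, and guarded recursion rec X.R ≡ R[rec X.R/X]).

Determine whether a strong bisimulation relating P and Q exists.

P's transition system — 5 states:
  u0 = rec X. (a.(0 + 0)\{a})\{a} + b.a.a.a.0 + b.X → ··b··> u0, ··b··> u1
  u1 = a.a.a.0 → ··a··> u2
  u2 = a.a.0 → ··a··> u3
  u3 = a.0 → ··a··> u4
  u4 = 0 → stopped
Q's transition system — 6 states:
  v0 = rec X. (b.(0 + 0)\{a})\{a} + b.a.a.a.0 + b.X → ··b··> v0, ··b··> v1, ··b··> v2
  v1 = (0 + 0)\{a}\{a} → stopped
  v2 = a.a.a.0 → ··a··> v3
  v3 = a.a.0 → ··a··> v4
  v4 = a.0 → ··a··> v5
  v5 = 0 → stopped
Partition-refinement fixed point:
  B0 = {u0}
  B1 = {u1, v2}
  B2 = {u2, v3}
  B3 = {u3, v4}
  B4 = {u4, v1, v5}
  B5 = {v0}
u0 ∈ B0, v0 ∈ B5 → different blocks

not bisimilar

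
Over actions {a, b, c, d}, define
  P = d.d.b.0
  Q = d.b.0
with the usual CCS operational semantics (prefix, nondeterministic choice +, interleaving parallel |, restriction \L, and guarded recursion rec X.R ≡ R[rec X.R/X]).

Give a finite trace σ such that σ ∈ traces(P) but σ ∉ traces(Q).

P's transition system — 4 states:
  p0 = d.d.b.0 → —d→ p1
  p1 = d.b.0 → —d→ p2
  p2 = b.0 → —b→ p3
  p3 = 0 → ·
Q's transition system — 3 states:
  q0 = d.b.0 → —d→ q1
  q1 = b.0 → —b→ q2
  q2 = 0 → ·
Trace ⟨dd⟩ through P, begin at {p0}:
  [1] d ⇒ {p1}
  [2] d ⇒ {p2}
  ✓ P
Trace ⟨dd⟩ through Q, begin at {q0}:
  [1] d ⇒ {q1}
  [2] d ⇒ ∅  — Q cannot continue

dd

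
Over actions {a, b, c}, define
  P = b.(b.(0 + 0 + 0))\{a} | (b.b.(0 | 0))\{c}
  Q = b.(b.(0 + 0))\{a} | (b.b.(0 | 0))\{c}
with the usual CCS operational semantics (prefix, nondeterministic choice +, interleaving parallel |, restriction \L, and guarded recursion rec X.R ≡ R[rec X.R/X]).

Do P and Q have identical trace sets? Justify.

traces(P) = traces(Q)

P's transition system — 9 states:
  p0 = b.(b.(0 + 0 + 0))\{a} | (b.b.(0 | 0))\{c} → —b→ p1, —b→ p2
  p1 = (b.(0 + 0 + 0))\{a} | (b.b.(0 | 0))\{c} → —b→ p3, —b→ p4
  p2 = b.(b.(0 + 0 + 0))\{a} | (b.(0 | 0))\{c} → —b→ p4, —b→ p5
  p3 = (0 + 0 + 0)\{a} | (b.b.(0 | 0))\{c} → —b→ p6
  p4 = (b.(0 + 0 + 0))\{a} | (b.(0 | 0))\{c} → —b→ p6, —b→ p7
  p5 = b.(b.(0 + 0 + 0))\{a} | (0 | 0)\{c} → —b→ p7
  p6 = (0 + 0 + 0)\{a} | (b.(0 | 0))\{c} → —b→ p8
  p7 = (b.(0 + 0 + 0))\{a} | (0 | 0)\{c} → —b→ p8
  p8 = (0 + 0 + 0)\{a} | (0 | 0)\{c} → deadlocked
Q's transition system — 9 states:
  q0 = b.(b.(0 + 0))\{a} | (b.b.(0 | 0))\{c} → —b→ q1, —b→ q2
  q1 = (b.(0 + 0))\{a} | (b.b.(0 | 0))\{c} → —b→ q3, —b→ q4
  q2 = b.(b.(0 + 0))\{a} | (b.(0 | 0))\{c} → —b→ q4, —b→ q5
  q3 = (0 + 0)\{a} | (b.b.(0 | 0))\{c} → —b→ q6
  q4 = (b.(0 + 0))\{a} | (b.(0 | 0))\{c} → —b→ q6, —b→ q7
  q5 = b.(b.(0 + 0))\{a} | (0 | 0)\{c} → —b→ q7
  q6 = (0 + 0)\{a} | (b.(0 | 0))\{c} → —b→ q8
  q7 = (b.(0 + 0))\{a} | (0 | 0)\{c} → —b→ q8
  q8 = (0 + 0)\{a} | (0 | 0)\{c} → deadlocked
Partition-refinement fixed point:
  B0 = {p0, q0}
  B1 = {p1, p2, q1, q2}
  B2 = {p3, p4, p5, q3, q4, q5}
  B3 = {p6, p7, q6, q7}
  B4 = {p8, q8}
p0 ∈ B0, q0 ∈ B0 → same block
Bisimilar ⇒ trace-equivalent.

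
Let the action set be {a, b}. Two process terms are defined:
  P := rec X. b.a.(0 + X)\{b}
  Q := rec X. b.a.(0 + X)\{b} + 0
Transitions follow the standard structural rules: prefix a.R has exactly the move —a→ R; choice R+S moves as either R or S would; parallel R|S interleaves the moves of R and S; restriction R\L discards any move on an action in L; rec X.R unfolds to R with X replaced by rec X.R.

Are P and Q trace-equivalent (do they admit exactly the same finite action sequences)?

YES

Reachable graph of P (3 states):
  u0 = rec X. b.a.(0 + X)\{b} has moves ··b··> u1
  u1 = a.(0 + (rec X. b.a.(0 + X)\{b}))\{b} has moves ··a··> u2
  u2 = (0 + (rec X. b.a.(0 + X)\{b}))\{b} has moves ∅
Reachable graph of Q (3 states):
  v0 = rec X. b.a.(0 + X)\{b} + 0 has moves ··b··> v1
  v1 = a.(0 + (rec X. b.a.(0 + X)\{b} + 0))\{b} has moves ··a··> v2
  v2 = (0 + (rec X. b.a.(0 + X)\{b} + 0))\{b} has moves ∅
Coarsest stable partition (strong bisimilarity classes):
  B0 = {u0, v0}
  B1 = {u1, v1}
  B2 = {u2, v2}
u0 ∈ B0, v0 ∈ B0 → same block
Bisimilar ⇒ trace-equivalent.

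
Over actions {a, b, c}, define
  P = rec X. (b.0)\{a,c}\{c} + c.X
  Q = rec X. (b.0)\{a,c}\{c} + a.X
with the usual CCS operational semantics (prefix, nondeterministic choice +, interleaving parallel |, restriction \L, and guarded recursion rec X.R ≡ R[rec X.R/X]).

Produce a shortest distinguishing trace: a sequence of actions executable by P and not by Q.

P's transition system — 2 states:
  m0 = rec X. (b.0)\{a,c}\{c} + c.X :: —b→ m1, —c→ m0
  m1 = 0\{a,c}\{c} :: deadlocked
Q's transition system — 2 states:
  n0 = rec X. (b.0)\{a,c}\{c} + a.X :: —a→ n0, —b→ n1
  n1 = 0\{a,c}\{c} :: deadlocked
Trace ⟨c⟩ through P, begin at {m0}:
  after c @ step 1: {m0}
  — P admits the full trace.
Trace ⟨c⟩ through Q, begin at {n0}:
  after c @ step 1: ∅ (Q stuck)

c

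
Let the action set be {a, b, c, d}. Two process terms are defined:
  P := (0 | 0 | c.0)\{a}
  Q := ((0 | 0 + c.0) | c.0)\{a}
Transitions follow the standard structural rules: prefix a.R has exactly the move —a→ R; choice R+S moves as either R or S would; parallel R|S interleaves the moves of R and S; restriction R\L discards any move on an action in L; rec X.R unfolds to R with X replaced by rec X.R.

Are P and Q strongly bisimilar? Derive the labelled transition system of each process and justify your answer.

not bisimilar

LTS(P): 2 reachable states
  p0 = (0 | 0 | c.0)\{a} has moves =c=> p1
  p1 = (0 | 0 | 0)\{a} has moves stopped
LTS(Q): 4 reachable states
  q0 = ((0 | 0 + c.0) | c.0)\{a} has moves =c=> q1, =c=> q2
  q1 = ((0 | 0 + c.0) | 0)\{a} has moves =c=> q3
  q2 = (0 | c.0)\{a} has moves =c=> q3
  q3 = (0 | 0)\{a} has moves stopped
Partition-refinement fixed point:
  B0 = {p0, q1, q2}
  B1 = {p1, q3}
  B2 = {q0}
p0 ∈ B0, q0 ∈ B2 → different blocks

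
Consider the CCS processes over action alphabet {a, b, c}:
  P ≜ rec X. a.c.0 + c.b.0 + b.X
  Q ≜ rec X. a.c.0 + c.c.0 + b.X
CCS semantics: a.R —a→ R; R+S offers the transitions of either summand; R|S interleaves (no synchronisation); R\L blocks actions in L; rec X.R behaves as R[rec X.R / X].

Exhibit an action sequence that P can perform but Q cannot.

P's transition system — 4 states:
  p0 = rec X. a.c.0 + c.b.0 + b.X :: --a--▸ p1, --b--▸ p0, --c--▸ p2
  p1 = c.0 :: --c--▸ p3
  p2 = b.0 :: --b--▸ p3
  p3 = 0 :: deadlocked
Q's transition system — 3 states:
  q0 = rec X. a.c.0 + c.c.0 + b.X :: --a--▸ q1, --b--▸ q0, --c--▸ q1
  q1 = c.0 :: --c--▸ q2
  q2 = 0 :: deadlocked
Run σ = ⟨cb⟩ on P: start {p0}
  step 1 (c): {p2}
  step 2 (b): {p3}
  — P admits the full trace.
Run σ = ⟨cb⟩ on Q: start {q0}
  step 1 (c): {q1}
  step 2 (b): ∅  — Q cannot continue

cb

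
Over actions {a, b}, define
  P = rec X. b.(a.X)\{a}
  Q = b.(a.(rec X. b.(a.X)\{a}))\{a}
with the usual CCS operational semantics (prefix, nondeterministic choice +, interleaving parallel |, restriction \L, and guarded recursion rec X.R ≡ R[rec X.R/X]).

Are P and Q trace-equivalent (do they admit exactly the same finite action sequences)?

Reachable graph of P (2 states):
  s0 = rec X. b.(a.X)\{a} has moves -b-> s1
  s1 = (a.(rec X. b.(a.X)\{a}))\{a} has moves ∅
Reachable graph of Q (2 states):
  t0 = b.(a.(rec X. b.(a.X)\{a}))\{a} has moves -b-> t1
  t1 = (a.(rec X. b.(a.X)\{a}))\{a} has moves ∅
Partition-refinement fixed point:
  B0 = {s0, t0}
  B1 = {s1, t1}
s0 ∈ B0, t0 ∈ B0 → same block
Bisimilar ⇒ trace-equivalent.

traces(P) = traces(Q)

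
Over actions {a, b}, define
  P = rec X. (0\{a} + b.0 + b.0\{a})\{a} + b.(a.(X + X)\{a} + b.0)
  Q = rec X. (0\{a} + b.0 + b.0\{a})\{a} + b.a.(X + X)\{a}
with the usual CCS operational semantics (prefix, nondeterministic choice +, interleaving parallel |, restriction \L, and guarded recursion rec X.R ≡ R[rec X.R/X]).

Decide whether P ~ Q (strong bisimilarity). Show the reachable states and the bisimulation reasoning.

P's transition system — 8 states:
  s0 = rec X. (0\{a} + b.0 + b.0\{a})\{a} + b.(a.(X + X)\{a} + b.0) → =b=> s1, =b=> s2, =b=> s3
  s1 = 0\{a} → deadlocked
  s2 = 0\{a}\{a} → deadlocked
  s3 = a.((rec X. (0\{a} + b.0 + b.0\{a})\{a} + b.(a.(X + X)\{a} + b.0)) + (rec X. (0\{a} + b.0 + b.0\{a})\{a} + b.(a.(X + X)\{a} + b.0)))\{a} + b.0 → =a=> s4, =b=> s5
  s4 = ((rec X. (0\{a} + b.0 + b.0\{a})\{a} + b.(a.(X + X)\{a} + b.0)) + (rec X. (0\{a} + b.0 + b.0\{a})\{a} + b.(a.(X + X)\{a} + b.0)))\{a} → =b=> s2, =b=> s6, =b=> s7
  s5 = 0 → deadlocked
  s6 = (a.((rec X. (0\{a} + b.0 + b.0\{a})\{a} + b.(a.(X + X)\{a} + b.0)) + (rec X. (0\{a} + b.0 + b.0\{a})\{a} + b.(a.(X + X)\{a} + b.0)))\{a} + b.0)\{a} → =b=> s1
  s7 = 0\{a}\{a}\{a} → deadlocked
Q's transition system — 7 states:
  t0 = rec X. (0\{a} + b.0 + b.0\{a})\{a} + b.a.(X + X)\{a} → =b=> t1, =b=> t2, =b=> t3
  t1 = 0\{a} → deadlocked
  t2 = 0\{a}\{a} → deadlocked
  t3 = a.((rec X. (0\{a} + b.0 + b.0\{a})\{a} + b.a.(X + X)\{a}) + (rec X. (0\{a} + b.0 + b.0\{a})\{a} + b.a.(X + X)\{a}))\{a} → =a=> t4
  t4 = ((rec X. (0\{a} + b.0 + b.0\{a})\{a} + b.a.(X + X)\{a}) + (rec X. (0\{a} + b.0 + b.0\{a})\{a} + b.a.(X + X)\{a}))\{a} → =b=> t2, =b=> t5, =b=> t6
  t5 = (a.((rec X. (0\{a} + b.0 + b.0\{a})\{a} + b.a.(X + X)\{a}) + (rec X. (0\{a} + b.0 + b.0\{a})\{a} + b.a.(X + X)\{a}))\{a})\{a} → deadlocked
  t6 = 0\{a}\{a}\{a} → deadlocked
Partition-refinement fixed point:
  B0 = {s0}
  B1 = {s1, s2, s5, s7, t1, t2, t5, t6}
  B2 = {s3}
  B3 = {s4}
  B4 = {s6, t4}
  B5 = {t0}
  B6 = {t3}
s0 ∈ B0, t0 ∈ B5 → different blocks

P ≁ Q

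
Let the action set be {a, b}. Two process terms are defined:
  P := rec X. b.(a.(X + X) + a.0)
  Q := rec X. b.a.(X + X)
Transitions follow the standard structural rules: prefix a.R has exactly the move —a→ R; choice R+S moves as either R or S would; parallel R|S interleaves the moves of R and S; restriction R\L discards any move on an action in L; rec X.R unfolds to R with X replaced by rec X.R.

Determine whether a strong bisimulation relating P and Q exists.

LTS(P): 4 reachable states
  m0 = rec X. b.(a.(X + X) + a.0) | -b-> m1
  m1 = a.((rec X. b.(a.(X + X) + a.0)) + (rec X. b.(a.(X + X) + a.0))) + a.0 | -a-> m2, -a-> m3
  m2 = (rec X. b.(a.(X + X) + a.0)) + (rec X. b.(a.(X + X) + a.0)) | -b-> m1
  m3 = 0 | stopped
LTS(Q): 3 reachable states
  n0 = rec X. b.a.(X + X) | -b-> n1
  n1 = a.((rec X. b.a.(X + X)) + (rec X. b.a.(X + X))) | -a-> n2
  n2 = (rec X. b.a.(X + X)) + (rec X. b.a.(X + X)) | -b-> n1
Partition-refinement fixed point:
  B0 = {m0, m2}
  B1 = {m1}
  B2 = {m3}
  B3 = {n0, n2}
  B4 = {n1}
m0 ∈ B0, n0 ∈ B3 → different blocks

not bisimilar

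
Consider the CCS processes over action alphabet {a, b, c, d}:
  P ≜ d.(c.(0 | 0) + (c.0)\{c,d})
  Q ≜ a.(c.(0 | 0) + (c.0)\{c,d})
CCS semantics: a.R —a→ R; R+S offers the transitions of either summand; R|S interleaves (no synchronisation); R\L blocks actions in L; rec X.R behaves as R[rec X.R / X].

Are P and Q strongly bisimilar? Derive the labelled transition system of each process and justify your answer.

Reachable graph of P (3 states):
  s0 = d.(c.(0 | 0) + (c.0)\{c,d}) has moves -d-> s1
  s1 = c.(0 | 0) + (c.0)\{c,d} has moves -c-> s2
  s2 = 0 | 0 has moves deadlocked
Reachable graph of Q (3 states):
  t0 = a.(c.(0 | 0) + (c.0)\{c,d}) has moves -a-> t1
  t1 = c.(0 | 0) + (c.0)\{c,d} has moves -c-> t2
  t2 = 0 | 0 has moves deadlocked
Bisimilarity quotient blocks:
  B0 = {s0}
  B1 = {s1, t1}
  B2 = {s2, t2}
  B3 = {t0}
s0 ∈ B0, t0 ∈ B3 → different blocks

NO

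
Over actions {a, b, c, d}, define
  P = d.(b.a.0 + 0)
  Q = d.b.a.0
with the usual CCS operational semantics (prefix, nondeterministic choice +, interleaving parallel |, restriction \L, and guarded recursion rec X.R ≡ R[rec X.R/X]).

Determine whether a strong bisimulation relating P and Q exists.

YES

P's transition system — 4 states:
  u0 = d.(b.a.0 + 0) :: =d=> u1
  u1 = b.a.0 + 0 :: =b=> u2
  u2 = a.0 :: =a=> u3
  u3 = 0 :: ·
Q's transition system — 4 states:
  v0 = d.b.a.0 :: =d=> v1
  v1 = b.a.0 :: =b=> v2
  v2 = a.0 :: =a=> v3
  v3 = 0 :: ·
Coarsest stable partition (strong bisimilarity classes):
  B0 = {u0, v0}
  B1 = {u1, v1}
  B2 = {u2, v2}
  B3 = {u3, v3}
u0 ∈ B0, v0 ∈ B0 → same block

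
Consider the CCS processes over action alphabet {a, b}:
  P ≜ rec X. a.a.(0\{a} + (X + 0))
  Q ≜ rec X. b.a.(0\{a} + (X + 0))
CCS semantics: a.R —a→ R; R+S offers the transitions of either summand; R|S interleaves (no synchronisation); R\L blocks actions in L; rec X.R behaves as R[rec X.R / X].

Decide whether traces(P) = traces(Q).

NO — witness ⟨a⟩

P's transition system — 3 states:
  s0 = rec X. a.a.(0\{a} + (X + 0)) ⊢ =a=> s1
  s1 = a.(0\{a} + ((rec X. a.a.(0\{a} + (X + 0))) + 0)) ⊢ =a=> s2
  s2 = 0\{a} + ((rec X. a.a.(0\{a} + (X + 0))) + 0) ⊢ =a=> s1
Q's transition system — 3 states:
  t0 = rec X. b.a.(0\{a} + (X + 0)) ⊢ =b=> t1
  t1 = a.(0\{a} + ((rec X. b.a.(0\{a} + (X + 0))) + 0)) ⊢ =a=> t2
  t2 = 0\{a} + ((rec X. b.a.(0\{a} + (X + 0))) + 0) ⊢ =b=> t1
Trace ⟨a⟩ through P, begin at {s0}:
  step 1 (a): {s1}
  — P admits the full trace.
Trace ⟨a⟩ through Q, begin at {t0}:
  step 1 (a): ∅ (Q stuck)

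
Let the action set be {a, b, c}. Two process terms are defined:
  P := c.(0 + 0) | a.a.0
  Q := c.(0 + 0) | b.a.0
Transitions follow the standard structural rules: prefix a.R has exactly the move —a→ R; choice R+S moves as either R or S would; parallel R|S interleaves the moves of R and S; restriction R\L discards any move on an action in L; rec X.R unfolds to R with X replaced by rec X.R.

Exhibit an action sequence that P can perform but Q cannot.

LTS(P): 6 reachable states
  u0 = c.(0 + 0) | a.a.0 :: --a--▸ u1, --c--▸ u2
  u1 = c.(0 + 0) | a.0 :: --a--▸ u3, --c--▸ u4
  u2 = (0 + 0) | a.a.0 :: --a--▸ u4
  u3 = c.(0 + 0) | 0 :: --c--▸ u5
  u4 = (0 + 0) | a.0 :: --a--▸ u5
  u5 = (0 + 0) | 0 :: stopped
LTS(Q): 6 reachable states
  v0 = c.(0 + 0) | b.a.0 :: --b--▸ v1, --c--▸ v2
  v1 = c.(0 + 0) | a.0 :: --a--▸ v3, --c--▸ v4
  v2 = (0 + 0) | b.a.0 :: --b--▸ v4
  v3 = c.(0 + 0) | 0 :: --c--▸ v5
  v4 = (0 + 0) | a.0 :: --a--▸ v5
  v5 = (0 + 0) | 0 :: stopped
Run σ = ⟨a⟩ on P: start {u0}
  step 1 (a): {u1}
  — P admits the full trace.
Run σ = ⟨a⟩ on Q: start {v0}
  step 1 (a): ∅  — Q cannot continue

a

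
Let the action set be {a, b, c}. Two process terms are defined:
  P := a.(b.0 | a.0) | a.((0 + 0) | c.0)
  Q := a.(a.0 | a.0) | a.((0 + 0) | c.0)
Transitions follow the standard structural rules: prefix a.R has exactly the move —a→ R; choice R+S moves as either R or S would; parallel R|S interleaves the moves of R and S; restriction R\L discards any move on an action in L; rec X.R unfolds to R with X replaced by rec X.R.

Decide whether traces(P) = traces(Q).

trace-distinct — witness ⟨ab⟩

P's transition system — 15 states:
  p0 = a.(b.0 | a.0) | a.((0 + 0) | c.0) → --a--▸ p1, --a--▸ p2
  p1 = a.(b.0 | a.0) | ((0 + 0) | c.0) → --a--▸ p3, --c--▸ p4
  p2 = b.0 | a.0 | a.((0 + 0) | c.0) → --a--▸ p3, --a--▸ p5, --b--▸ p6
  p3 = b.0 | a.0 | ((0 + 0) | c.0) → --a--▸ p7, --b--▸ p8, --c--▸ p9
  p4 = a.(b.0 | a.0) | ((0 + 0) | 0) → --a--▸ p9
  p5 = b.0 | 0 | a.((0 + 0) | c.0) → --a--▸ p7, --b--▸ p10
  p6 = 0 | a.0 | a.((0 + 0) | c.0) → --a--▸ p10, --a--▸ p8
  p7 = b.0 | 0 | ((0 + 0) | c.0) → --b--▸ p11, --c--▸ p12
  p8 = 0 | a.0 | ((0 + 0) | c.0) → --a--▸ p11, --c--▸ p13
  p9 = b.0 | a.0 | ((0 + 0) | 0) → --a--▸ p12, --b--▸ p13
  p10 = 0 | 0 | a.((0 + 0) | c.0) → --a--▸ p11
  p11 = 0 | 0 | ((0 + 0) | c.0) → --c--▸ p14
  p12 = b.0 | 0 | ((0 + 0) | 0) → --b--▸ p14
  p13 = 0 | a.0 | ((0 + 0) | 0) → --a--▸ p14
  p14 = 0 | 0 | ((0 + 0) | 0) → (no moves)
Q's transition system — 15 states:
  q0 = a.(a.0 | a.0) | a.((0 + 0) | c.0) → --a--▸ q1, --a--▸ q2
  q1 = a.(a.0 | a.0) | ((0 + 0) | c.0) → --a--▸ q3, --c--▸ q4
  q2 = a.0 | a.0 | a.((0 + 0) | c.0) → --a--▸ q3, --a--▸ q5, --a--▸ q6
  q3 = a.0 | a.0 | ((0 + 0) | c.0) → --a--▸ q7, --a--▸ q8, --c--▸ q9
  q4 = a.(a.0 | a.0) | ((0 + 0) | 0) → --a--▸ q9
  q5 = 0 | a.0 | a.((0 + 0) | c.0) → --a--▸ q10, --a--▸ q7
  q6 = a.0 | 0 | a.((0 + 0) | c.0) → --a--▸ q10, --a--▸ q8
  q7 = 0 | a.0 | ((0 + 0) | c.0) → --a--▸ q11, --c--▸ q12
  q8 = a.0 | 0 | ((0 + 0) | c.0) → --a--▸ q11, --c--▸ q13
  q9 = a.0 | a.0 | ((0 + 0) | 0) → --a--▸ q12, --a--▸ q13
  q10 = 0 | 0 | a.((0 + 0) | c.0) → --a--▸ q11
  q11 = 0 | 0 | ((0 + 0) | c.0) → --c--▸ q14
  q12 = 0 | a.0 | ((0 + 0) | 0) → --a--▸ q14
  q13 = a.0 | 0 | ((0 + 0) | 0) → --a--▸ q14
  q14 = 0 | 0 | ((0 + 0) | 0) → (no moves)
Run σ = ⟨ab⟩ on P: start {p0}
  after a @ step 1: {p1, p2}
  after b @ step 2: {p6}
  P completes σ.
Run σ = ⟨ab⟩ on Q: start {q0}
  after a @ step 1: {q1, q2}
  after b @ step 2: ∅  — Q cannot continue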